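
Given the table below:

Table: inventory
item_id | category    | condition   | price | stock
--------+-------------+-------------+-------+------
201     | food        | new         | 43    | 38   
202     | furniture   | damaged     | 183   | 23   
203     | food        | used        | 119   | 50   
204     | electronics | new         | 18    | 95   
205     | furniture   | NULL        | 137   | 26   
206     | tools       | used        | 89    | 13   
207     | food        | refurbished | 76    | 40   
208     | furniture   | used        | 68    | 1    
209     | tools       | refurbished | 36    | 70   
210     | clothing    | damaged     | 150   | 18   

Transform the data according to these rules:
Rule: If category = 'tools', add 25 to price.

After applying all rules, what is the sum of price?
969

Step 1: Count records where category = 'tools': 2
Step 2: Total bonus added: 2 × 25 = 50
Step 3: Original sum of price: 919
Step 4: Final sum = 919 + 50 = 969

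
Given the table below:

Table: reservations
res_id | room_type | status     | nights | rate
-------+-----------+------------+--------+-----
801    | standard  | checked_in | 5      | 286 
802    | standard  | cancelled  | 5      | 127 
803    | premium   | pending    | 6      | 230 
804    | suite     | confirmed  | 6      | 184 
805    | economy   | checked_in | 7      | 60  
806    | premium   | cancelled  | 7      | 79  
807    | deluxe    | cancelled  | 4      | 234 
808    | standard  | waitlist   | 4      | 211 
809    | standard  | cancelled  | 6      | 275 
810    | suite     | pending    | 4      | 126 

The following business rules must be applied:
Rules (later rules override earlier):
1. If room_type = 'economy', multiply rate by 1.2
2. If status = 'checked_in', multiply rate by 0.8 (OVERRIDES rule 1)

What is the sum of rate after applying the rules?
1742.8

Step 1: Rule 2 takes priority for records with status = 'checked_in'
  - 2 records: 346 × 0.8 = 276.8
Step 2: Rule 1 applies to remaining records with room_type = 'economy'
  - 0 records: 0 × 1.2 = 0.0
Step 3: Other records unchanged: 1466
Step 4: Final sum = 276.8 + 0.0 + 1466 = 1742.8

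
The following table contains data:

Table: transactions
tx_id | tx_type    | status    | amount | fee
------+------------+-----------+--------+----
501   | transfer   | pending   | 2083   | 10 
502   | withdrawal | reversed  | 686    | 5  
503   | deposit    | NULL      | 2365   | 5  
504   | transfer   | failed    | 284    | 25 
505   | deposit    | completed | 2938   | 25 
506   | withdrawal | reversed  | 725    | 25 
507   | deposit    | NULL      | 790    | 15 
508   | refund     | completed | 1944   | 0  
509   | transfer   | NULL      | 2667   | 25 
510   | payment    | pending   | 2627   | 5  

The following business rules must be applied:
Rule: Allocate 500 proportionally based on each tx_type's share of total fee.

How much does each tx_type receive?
deposit: 160.71, payment: 17.86, refund: 0.0, transfer: 214.29, withdrawal: 107.14

Step 1: Calculate total fee = 140
Step 2: Calculate each tx_type's proportion:
  deposit: 45/140 = 32.14% → 160.71
  payment: 5/140 = 3.57% → 17.86
  refund: 0/140 = 0.00% → 0.0
  transfer: 60/140 = 42.86% → 214.29
  withdrawal: 30/140 = 21.43% → 107.14
Step 3: Verify: sum of allocations ≈ 500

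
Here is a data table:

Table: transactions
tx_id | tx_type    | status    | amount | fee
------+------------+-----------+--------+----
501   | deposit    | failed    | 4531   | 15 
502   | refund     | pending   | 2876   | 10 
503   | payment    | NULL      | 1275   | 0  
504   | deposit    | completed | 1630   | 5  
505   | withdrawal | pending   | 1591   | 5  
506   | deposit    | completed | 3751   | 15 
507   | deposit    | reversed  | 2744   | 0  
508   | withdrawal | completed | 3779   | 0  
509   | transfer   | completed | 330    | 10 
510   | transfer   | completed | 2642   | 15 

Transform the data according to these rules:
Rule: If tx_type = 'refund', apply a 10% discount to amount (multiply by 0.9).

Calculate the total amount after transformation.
24861.4

Step 1: Records with tx_type = 'refund' have total amount = 2876
Step 2: Apply multiplier: 2876 × 0.9 = 2588.4
Step 3: Other records total: 22273
Step 4: Final sum = 2588.4 + 22273 = 24861.4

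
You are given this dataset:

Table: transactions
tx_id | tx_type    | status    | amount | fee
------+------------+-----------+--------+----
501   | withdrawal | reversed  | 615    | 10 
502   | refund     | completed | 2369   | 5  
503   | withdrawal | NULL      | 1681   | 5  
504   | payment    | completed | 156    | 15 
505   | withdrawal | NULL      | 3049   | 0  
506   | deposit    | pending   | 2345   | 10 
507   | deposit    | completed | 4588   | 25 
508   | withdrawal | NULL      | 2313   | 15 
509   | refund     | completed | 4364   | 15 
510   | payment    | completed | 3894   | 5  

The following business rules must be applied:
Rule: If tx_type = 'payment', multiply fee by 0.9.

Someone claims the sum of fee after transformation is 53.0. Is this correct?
No, the correct result is 103.0.

Step 1: Calculate the correct sum after transformation
Step 2: Apply multiplier 0.9 to records where tx_type = 'payment'
Step 3: Correct result = 103.0
Step 4: Claimed result = 53.0
Step 5: 103.0 ≠ 53.0
Conclusion: The claimed result is incorrect. The correct answer is 103.0.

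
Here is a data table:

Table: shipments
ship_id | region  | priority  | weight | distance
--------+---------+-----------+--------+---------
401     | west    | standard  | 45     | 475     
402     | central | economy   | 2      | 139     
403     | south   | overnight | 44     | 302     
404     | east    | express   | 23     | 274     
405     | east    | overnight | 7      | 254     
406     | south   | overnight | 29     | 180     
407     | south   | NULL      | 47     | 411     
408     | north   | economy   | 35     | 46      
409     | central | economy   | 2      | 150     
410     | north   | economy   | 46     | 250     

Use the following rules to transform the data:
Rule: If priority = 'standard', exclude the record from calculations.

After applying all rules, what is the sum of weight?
235

Step 1: Identify records where priority = 'standard'
Step 2: The excluded records sum to 45
Step 3: Original total weight = 280
Step 4: Remaining total = 280 - 45 = 235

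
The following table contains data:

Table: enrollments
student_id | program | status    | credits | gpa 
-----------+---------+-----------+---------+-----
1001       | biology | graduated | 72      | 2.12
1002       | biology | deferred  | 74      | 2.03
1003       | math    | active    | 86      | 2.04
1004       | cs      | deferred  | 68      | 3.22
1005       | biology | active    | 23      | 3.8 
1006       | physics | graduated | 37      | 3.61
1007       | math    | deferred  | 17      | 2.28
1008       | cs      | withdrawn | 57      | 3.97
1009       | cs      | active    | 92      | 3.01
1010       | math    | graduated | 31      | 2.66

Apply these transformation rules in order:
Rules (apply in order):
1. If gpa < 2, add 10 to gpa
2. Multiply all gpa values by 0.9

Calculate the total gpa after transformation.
25.87

Step 1: Apply Rule 1 - Add 10 to records with gpa < 2
  - 0 records affected: 0 + (0 × 10) = 0
  - Unaffected records: 28.74
  - Sum after Rule 1: 28.74
Step 2: Apply Rule 2 - Multiply all by 0.9
  - 28.74 × 0.9 = 25.87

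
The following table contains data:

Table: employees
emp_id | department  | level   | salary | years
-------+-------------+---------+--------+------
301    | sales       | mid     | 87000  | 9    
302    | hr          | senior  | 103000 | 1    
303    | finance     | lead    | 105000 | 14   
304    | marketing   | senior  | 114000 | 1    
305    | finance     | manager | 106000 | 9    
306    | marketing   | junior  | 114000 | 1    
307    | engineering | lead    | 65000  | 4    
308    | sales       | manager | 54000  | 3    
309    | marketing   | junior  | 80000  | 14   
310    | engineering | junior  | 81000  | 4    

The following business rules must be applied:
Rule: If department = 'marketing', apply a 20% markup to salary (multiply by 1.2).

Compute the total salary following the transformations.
970600.0

Step 1: Records with department = 'marketing' have total salary = 308000
Step 2: Apply multiplier: 308000 × 1.2 = 369600.0
Step 3: Other records total: 601000
Step 4: Final sum = 369600.0 + 601000 = 970600.0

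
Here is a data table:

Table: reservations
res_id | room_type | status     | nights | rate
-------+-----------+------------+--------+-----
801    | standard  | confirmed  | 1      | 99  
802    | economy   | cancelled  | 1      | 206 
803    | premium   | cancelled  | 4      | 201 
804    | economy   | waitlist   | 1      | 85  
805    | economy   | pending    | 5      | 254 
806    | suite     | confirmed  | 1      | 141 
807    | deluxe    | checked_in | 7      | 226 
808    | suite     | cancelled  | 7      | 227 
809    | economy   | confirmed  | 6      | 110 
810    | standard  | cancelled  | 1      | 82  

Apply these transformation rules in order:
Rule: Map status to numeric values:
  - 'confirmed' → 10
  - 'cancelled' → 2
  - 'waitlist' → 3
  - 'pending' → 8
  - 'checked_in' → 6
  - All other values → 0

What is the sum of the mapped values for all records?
55

Step 1: Apply mapping to each record
Step 2: Count by status:
  'confirmed': 3 records × 10 = 30
  'cancelled': 4 records × 2 = 8
  'waitlist': 1 records × 3 = 3
  'pending': 1 records × 8 = 8
  'checked_in': 1 records × 6 = 6
Step 3: Sum all mapped values = 55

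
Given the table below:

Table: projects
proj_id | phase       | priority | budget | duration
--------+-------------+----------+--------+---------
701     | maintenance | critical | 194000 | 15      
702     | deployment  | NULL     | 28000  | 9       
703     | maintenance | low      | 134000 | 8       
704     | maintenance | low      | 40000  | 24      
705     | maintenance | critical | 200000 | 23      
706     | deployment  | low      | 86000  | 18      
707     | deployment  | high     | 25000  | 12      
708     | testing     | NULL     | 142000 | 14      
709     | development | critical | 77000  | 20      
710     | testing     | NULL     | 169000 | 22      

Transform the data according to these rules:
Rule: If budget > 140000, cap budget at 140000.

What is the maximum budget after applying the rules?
140000

Step 1: Original maximum budget = 200000
Step 2: Apply cap at 140000
Step 3: 4 records had budget > 140000 and were capped
Step 4: Maximum after transformation = 140000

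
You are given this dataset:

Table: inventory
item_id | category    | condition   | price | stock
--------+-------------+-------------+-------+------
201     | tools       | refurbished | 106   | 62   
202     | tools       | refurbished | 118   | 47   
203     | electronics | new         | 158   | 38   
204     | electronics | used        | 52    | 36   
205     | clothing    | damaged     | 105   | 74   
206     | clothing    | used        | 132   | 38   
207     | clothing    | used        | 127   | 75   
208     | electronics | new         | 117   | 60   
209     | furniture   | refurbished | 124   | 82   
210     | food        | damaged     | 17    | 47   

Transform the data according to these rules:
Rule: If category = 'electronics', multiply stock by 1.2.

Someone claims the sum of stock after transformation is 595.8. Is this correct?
No, the correct result is 585.8.

Step 1: Calculate the correct sum after transformation
Step 2: Apply multiplier 1.2 to records where category = 'electronics'
Step 3: Correct result = 585.8
Step 4: Claimed result = 595.8
Step 5: 585.8 ≠ 595.8
Conclusion: The claimed result is incorrect. The correct answer is 585.8.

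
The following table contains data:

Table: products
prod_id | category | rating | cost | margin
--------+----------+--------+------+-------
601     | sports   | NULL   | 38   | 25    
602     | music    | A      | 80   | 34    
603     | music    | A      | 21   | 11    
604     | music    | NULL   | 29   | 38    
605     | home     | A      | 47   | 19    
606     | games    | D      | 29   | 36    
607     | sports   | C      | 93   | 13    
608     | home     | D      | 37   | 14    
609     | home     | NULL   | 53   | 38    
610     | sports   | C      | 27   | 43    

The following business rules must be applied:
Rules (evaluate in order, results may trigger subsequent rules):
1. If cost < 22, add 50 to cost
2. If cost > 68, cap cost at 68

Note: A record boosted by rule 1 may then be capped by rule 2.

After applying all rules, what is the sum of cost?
464

Step 1: Apply rule 1 to records with cost < 22
  - 1 records get bonus of 50
  - Of these, 1 records then exceed 68 and get capped
Step 2: Apply rule 2 to records with cost > 68
  - 2 records (original) are capped
Step 3: Calculate final sum = 464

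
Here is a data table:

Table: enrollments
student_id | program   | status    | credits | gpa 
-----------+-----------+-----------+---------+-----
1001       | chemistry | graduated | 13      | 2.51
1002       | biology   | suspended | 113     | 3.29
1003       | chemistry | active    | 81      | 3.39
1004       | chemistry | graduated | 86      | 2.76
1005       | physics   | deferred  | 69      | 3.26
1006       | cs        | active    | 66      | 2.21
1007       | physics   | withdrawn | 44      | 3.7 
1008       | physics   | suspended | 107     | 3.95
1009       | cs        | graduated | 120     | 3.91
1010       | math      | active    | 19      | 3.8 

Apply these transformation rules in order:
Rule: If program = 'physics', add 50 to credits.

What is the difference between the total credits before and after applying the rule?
150

Step 1: Original sum of credits = 718
Step 2: 3 records have program = 'physics'
Step 3: Each affected record changes by 50
Step 4: Total change = 3 × 50 = 150
Step 5: New sum = 718 + 150 = 868
Step 6: Difference = |868 - 718| = 150
        (Sum increased by 150)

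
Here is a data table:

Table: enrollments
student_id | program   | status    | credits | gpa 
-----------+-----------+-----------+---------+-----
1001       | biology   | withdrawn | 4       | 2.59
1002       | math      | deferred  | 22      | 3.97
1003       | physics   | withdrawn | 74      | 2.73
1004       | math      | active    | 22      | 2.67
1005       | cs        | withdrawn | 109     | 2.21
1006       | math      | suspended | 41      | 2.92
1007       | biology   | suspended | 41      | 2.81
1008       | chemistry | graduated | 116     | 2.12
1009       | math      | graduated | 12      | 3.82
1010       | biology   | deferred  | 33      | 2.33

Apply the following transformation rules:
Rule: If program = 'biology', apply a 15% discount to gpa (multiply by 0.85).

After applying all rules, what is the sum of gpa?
27.01

Step 1: Records with program = 'biology' have total gpa = 7.73
Step 2: Apply multiplier: 7.73 × 0.85 = 6.57
Step 3: Other records total: 20.44
Step 4: Final sum = 6.57 + 20.44 = 27.01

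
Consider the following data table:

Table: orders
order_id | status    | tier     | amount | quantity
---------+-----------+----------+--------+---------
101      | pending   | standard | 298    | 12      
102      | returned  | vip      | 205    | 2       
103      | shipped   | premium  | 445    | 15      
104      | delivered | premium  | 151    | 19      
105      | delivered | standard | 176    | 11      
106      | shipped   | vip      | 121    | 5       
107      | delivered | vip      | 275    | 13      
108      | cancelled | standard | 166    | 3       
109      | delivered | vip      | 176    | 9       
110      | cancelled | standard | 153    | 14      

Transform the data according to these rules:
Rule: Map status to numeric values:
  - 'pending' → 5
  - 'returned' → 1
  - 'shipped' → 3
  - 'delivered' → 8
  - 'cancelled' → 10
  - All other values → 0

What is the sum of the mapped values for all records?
64

Step 1: Apply mapping to each record
Step 2: Count by status:
  'pending': 1 records × 5 = 5
  'returned': 1 records × 1 = 1
  'shipped': 2 records × 3 = 6
  'delivered': 4 records × 8 = 32
  'cancelled': 2 records × 10 = 20
Step 3: Sum all mapped values = 64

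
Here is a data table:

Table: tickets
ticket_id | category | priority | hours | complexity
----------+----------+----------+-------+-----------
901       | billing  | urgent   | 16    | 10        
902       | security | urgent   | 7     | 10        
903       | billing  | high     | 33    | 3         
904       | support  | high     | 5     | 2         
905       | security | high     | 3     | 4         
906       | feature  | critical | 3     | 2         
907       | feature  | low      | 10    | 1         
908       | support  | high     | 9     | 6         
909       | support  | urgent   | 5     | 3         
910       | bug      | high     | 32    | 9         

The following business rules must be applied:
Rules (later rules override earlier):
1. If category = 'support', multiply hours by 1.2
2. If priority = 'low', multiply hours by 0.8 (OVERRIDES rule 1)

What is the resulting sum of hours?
124.8

Step 1: Rule 2 takes priority for records with priority = 'low'
  - 1 records: 10 × 0.8 = 8.0
Step 2: Rule 1 applies to remaining records with category = 'support'
  - 3 records: 19 × 1.2 = 22.8
Step 3: Other records unchanged: 94
Step 4: Final sum = 8.0 + 22.8 + 94 = 124.8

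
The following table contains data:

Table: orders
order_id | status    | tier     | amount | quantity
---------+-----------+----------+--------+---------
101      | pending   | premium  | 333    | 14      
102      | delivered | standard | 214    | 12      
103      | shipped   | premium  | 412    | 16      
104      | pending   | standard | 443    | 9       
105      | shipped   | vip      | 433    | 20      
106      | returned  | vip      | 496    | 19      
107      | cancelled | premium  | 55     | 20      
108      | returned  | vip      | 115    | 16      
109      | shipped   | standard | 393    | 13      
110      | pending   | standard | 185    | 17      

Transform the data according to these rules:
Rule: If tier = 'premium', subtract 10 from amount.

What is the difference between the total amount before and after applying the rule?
30

Step 1: Original sum of amount = 3079
Step 2: 3 records have tier = 'premium'
Step 3: Each affected record changes by -10
Step 4: Total change = 3 × -10 = -30
Step 5: New sum = 3079 + -30 = 3049
Step 6: Difference = |3049 - 3079| = 30
        (Sum decreased by 30)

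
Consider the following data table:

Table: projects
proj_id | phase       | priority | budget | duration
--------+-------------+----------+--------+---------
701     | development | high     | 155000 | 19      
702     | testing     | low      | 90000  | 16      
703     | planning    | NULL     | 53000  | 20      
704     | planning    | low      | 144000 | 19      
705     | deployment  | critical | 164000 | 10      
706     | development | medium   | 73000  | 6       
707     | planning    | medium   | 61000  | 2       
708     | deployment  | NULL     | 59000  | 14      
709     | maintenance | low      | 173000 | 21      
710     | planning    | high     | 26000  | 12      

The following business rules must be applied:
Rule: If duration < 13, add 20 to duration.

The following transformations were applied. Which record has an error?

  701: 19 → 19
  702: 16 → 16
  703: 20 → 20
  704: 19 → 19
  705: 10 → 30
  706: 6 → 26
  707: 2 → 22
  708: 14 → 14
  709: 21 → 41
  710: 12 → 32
Record 709 has an error. The correct transformed value should be 21, not 41.

Step 1: Check each record against the rule
Step 2: Record 709 has duration = 21
Step 3: Since 21 >= 13, the bonus should not have been applied
Step 4: Correct value = 21, but claimed value = 41
Conclusion: Record 709 has the error.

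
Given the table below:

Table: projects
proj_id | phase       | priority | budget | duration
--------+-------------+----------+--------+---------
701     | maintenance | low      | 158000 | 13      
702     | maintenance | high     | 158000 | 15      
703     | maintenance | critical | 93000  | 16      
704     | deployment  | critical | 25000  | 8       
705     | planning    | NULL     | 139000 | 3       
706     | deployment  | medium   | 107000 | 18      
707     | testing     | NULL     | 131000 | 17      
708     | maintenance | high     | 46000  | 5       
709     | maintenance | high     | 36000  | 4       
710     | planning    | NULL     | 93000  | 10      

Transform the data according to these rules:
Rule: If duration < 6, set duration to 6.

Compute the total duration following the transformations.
115

Step 1: 3 records have duration < 6
Step 2: These records originally summed to 12
Step 3: After setting to minimum: 3 × 6 = 18
Step 4: Unaffected records sum: 97
Step 5: Final sum = 18 + 97 = 115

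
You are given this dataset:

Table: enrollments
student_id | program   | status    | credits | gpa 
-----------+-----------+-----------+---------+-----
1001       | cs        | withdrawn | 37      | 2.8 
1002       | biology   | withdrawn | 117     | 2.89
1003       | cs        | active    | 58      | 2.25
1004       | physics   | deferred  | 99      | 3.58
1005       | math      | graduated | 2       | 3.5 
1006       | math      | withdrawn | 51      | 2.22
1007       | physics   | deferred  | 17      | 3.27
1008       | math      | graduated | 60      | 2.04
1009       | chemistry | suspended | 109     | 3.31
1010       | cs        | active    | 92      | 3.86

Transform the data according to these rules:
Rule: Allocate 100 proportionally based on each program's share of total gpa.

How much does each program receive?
biology: 9.72, chemistry: 11.14, cs: 29.98, math: 26.11, physics: 23.05

Step 1: Calculate total gpa = 29.72
Step 2: Calculate each program's proportion:
  biology: 2.89/29.72 = 9.72% → 9.72
  chemistry: 3.31/29.72 = 11.14% → 11.14
  cs: 8.91/29.72 = 29.98% → 29.98
  math: 7.76/29.72 = 26.11% → 26.11
  physics: 6.85/29.72 = 23.05% → 23.05
Step 3: Verify: sum of allocations ≈ 100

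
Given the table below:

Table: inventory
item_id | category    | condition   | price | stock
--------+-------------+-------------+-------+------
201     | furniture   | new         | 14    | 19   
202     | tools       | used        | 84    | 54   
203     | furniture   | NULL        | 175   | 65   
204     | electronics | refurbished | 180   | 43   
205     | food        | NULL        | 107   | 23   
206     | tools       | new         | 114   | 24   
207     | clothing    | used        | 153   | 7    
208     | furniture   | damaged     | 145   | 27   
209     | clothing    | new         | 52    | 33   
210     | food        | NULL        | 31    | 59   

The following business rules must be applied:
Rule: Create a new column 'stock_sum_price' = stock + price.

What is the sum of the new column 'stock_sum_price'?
1409

Step 1: For each record, compute stock + price
Example calculations:
  19 + 14 = 33
  54 + 84 = 138
  65 + 175 = 240
  ...
Step 2: Sum all derived values
Step 3: Total = 1409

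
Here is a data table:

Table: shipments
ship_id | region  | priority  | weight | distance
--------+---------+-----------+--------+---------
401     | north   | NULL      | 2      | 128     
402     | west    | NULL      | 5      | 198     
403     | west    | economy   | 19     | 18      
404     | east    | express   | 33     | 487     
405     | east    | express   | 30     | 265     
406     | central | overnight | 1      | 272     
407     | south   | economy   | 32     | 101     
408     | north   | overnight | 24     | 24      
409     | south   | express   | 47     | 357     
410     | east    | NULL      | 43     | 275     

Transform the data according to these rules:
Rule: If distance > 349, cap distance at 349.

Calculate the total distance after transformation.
1979

Step 1: 2 records have distance > 349
Step 2: These records originally summed to 844
Step 3: After capping: 2 × 349 = 698
Step 4: Unaffected records sum: 1281
Step 5: Final sum = 698 + 1281 = 1979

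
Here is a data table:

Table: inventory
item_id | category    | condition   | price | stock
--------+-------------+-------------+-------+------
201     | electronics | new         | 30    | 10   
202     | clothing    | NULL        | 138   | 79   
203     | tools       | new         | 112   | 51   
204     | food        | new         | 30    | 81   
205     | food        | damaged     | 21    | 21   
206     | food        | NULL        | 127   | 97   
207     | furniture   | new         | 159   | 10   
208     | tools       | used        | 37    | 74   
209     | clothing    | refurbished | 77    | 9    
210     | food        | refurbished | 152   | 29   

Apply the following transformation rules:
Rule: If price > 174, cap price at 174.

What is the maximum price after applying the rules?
159

Step 1: Original maximum price = 159
Step 2: Check cap of 174 against maximum
Step 3: No records exceed the cap (max 159 <= cap 174), so no capping applies
Step 4: Maximum after transformation = 159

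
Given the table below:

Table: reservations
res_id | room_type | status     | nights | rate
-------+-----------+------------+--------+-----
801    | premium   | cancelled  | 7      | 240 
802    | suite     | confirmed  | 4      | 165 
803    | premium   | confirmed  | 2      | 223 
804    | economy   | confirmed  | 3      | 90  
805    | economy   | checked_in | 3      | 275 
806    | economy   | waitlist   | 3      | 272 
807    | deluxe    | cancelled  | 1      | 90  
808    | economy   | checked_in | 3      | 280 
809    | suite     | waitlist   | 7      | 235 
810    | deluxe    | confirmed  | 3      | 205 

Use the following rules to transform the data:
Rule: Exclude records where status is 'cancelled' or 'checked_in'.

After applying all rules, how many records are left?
6

Step 1: Count records to exclude
  - 2 (cancelled) + 2 (checked_in) = 4 records
Step 2: Total records: 10
Step 3: Remaining = 10 - 4 = 6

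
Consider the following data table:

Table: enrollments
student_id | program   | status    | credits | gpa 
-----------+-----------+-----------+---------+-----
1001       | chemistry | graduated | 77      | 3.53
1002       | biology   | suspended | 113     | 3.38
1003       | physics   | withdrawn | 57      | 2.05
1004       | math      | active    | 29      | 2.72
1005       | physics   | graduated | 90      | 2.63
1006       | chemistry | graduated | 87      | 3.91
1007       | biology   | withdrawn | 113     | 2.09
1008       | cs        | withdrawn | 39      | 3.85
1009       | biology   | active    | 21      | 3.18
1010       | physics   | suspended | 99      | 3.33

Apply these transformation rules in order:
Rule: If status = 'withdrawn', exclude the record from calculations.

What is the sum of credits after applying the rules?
516

Step 1: Identify records where status = 'withdrawn'
Step 2: The excluded records sum to 209
Step 3: Original total credits = 725
Step 4: Remaining total = 725 - 209 = 516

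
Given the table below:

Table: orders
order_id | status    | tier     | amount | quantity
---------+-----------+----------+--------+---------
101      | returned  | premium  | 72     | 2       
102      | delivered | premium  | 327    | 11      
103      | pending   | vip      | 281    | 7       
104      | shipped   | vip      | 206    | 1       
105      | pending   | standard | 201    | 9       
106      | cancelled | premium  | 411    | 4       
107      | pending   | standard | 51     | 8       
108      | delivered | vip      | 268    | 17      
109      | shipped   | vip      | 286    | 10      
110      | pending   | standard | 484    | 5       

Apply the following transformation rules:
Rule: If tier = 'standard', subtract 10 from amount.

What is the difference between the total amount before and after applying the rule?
30

Step 1: Original sum of amount = 2587
Step 2: 3 records have tier = 'standard'
Step 3: Each affected record changes by -10
Step 4: Total change = 3 × -10 = -30
Step 5: New sum = 2587 + -30 = 2557
Step 6: Difference = |2557 - 2587| = 30
        (Sum decreased by 30)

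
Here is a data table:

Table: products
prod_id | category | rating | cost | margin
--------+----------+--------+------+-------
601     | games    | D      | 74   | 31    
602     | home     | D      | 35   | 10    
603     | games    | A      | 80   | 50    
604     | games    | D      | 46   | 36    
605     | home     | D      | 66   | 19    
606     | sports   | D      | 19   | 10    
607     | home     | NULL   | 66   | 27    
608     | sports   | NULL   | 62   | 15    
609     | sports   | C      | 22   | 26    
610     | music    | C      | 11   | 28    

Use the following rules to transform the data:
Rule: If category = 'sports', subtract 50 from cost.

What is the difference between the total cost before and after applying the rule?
150

Step 1: Original sum of cost = 481
Step 2: 3 records have category = 'sports'
Step 3: Each affected record changes by -50
Step 4: Total change = 3 × -50 = -150
Step 5: New sum = 481 + -150 = 331
Step 6: Difference = |331 - 481| = 150
        (Sum decreased by 150)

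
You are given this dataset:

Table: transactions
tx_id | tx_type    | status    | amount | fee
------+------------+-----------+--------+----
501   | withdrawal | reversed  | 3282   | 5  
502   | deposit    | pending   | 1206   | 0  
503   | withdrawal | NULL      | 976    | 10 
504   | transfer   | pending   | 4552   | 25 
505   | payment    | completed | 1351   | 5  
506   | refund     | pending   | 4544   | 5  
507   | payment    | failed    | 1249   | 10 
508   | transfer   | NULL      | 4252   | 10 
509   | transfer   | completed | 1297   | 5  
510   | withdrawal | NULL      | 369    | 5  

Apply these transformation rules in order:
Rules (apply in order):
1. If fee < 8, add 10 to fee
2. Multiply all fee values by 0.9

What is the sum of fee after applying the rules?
126.0

Step 1: Apply Rule 1 - Add 10 to records with fee < 8
  - 6 records affected: 25 + (6 × 10) = 85
  - Unaffected records: 55
  - Sum after Rule 1: 140
Step 2: Apply Rule 2 - Multiply all by 0.9
  - 140 × 0.9 = 126.0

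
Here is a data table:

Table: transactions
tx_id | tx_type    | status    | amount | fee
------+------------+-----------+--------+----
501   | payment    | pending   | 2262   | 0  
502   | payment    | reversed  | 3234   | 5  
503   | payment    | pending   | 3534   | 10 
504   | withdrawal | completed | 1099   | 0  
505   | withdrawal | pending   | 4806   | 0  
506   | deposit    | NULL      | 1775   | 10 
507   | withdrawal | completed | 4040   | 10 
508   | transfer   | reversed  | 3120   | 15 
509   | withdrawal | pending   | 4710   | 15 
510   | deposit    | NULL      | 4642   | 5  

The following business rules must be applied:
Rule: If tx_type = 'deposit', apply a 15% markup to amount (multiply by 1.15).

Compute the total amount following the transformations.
34184.55

Step 1: Records with tx_type = 'deposit' have total amount = 6417
Step 2: Apply multiplier: 6417 × 1.15 = 7379.55
Step 3: Other records total: 26805
Step 4: Final sum = 7379.55 + 26805 = 34184.55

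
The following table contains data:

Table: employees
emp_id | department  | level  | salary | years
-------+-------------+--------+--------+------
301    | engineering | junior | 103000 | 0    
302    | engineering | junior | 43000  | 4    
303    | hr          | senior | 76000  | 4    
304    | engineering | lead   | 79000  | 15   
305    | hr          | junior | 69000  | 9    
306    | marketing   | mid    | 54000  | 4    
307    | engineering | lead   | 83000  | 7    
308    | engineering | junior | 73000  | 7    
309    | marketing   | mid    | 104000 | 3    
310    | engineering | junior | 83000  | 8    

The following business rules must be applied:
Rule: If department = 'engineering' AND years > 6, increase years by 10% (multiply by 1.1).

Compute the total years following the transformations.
64.7

Step 1: Find records where department = 'engineering' AND years > 6
Step 2: 4 records match, summing to 37
Step 3: After multiplier: 37 × 1.1 = 40.7
Step 4: Unaffected records sum: 24
Step 5: Final sum = 40.7 + 24 = 64.7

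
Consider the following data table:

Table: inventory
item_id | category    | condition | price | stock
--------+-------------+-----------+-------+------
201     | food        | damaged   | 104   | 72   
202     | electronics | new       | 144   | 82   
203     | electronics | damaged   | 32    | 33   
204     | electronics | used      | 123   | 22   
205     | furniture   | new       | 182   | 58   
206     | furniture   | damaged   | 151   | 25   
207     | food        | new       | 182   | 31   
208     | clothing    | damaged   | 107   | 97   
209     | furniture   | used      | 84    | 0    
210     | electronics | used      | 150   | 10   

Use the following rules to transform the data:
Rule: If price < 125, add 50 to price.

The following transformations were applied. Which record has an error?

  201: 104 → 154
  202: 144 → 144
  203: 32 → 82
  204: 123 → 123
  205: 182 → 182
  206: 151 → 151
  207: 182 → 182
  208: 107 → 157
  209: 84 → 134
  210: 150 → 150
Record 204 has an error. The correct transformed value should be 173, not 123.

Step 1: Check each record against the rule
Step 2: Record 204 has price = 123
Step 3: Since 123 < 125, the bonus should have been applied
Step 4: Correct value = 173, but claimed value = 123
Conclusion: Record 204 has the error.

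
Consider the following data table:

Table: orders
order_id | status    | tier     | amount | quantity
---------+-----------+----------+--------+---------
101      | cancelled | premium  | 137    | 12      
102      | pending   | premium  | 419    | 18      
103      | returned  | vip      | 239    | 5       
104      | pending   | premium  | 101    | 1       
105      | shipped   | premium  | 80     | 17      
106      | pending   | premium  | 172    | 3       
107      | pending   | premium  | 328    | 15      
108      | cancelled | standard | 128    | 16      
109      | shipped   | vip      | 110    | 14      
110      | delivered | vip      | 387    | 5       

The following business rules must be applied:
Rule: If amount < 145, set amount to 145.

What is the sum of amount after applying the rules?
2270

Step 1: 5 records have amount < 145
Step 2: These records originally summed to 556
Step 3: After setting to minimum: 5 × 145 = 725
Step 4: Unaffected records sum: 1545
Step 5: Final sum = 725 + 1545 = 2270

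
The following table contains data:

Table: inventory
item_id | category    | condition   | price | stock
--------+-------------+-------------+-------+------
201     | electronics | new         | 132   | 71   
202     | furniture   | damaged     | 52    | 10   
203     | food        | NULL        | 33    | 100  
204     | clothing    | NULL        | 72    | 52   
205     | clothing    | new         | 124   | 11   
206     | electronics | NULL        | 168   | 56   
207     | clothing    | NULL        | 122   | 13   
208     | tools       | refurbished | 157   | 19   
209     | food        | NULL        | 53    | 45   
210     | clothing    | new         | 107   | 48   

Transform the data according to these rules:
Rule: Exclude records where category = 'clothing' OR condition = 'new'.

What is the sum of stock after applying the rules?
230

Step 1: Find records where category = 'clothing' OR condition = 'new'
Step 2: 5 records match, summing to 195
Step 3: Original sum: 425
Step 4: Remaining sum = 425 - 195 = 230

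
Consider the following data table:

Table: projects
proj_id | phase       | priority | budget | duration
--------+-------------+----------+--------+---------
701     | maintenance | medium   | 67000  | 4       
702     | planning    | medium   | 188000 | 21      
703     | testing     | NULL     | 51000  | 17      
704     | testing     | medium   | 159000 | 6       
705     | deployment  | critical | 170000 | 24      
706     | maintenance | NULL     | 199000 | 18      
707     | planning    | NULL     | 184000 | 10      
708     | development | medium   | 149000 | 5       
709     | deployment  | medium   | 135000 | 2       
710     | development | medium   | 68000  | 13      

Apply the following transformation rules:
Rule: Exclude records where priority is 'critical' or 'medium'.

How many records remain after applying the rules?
3

Step 1: Count records to exclude
  - 1 (critical) + 6 (medium) = 7 records
Step 2: Total records: 10
Step 3: Remaining = 10 - 7 = 3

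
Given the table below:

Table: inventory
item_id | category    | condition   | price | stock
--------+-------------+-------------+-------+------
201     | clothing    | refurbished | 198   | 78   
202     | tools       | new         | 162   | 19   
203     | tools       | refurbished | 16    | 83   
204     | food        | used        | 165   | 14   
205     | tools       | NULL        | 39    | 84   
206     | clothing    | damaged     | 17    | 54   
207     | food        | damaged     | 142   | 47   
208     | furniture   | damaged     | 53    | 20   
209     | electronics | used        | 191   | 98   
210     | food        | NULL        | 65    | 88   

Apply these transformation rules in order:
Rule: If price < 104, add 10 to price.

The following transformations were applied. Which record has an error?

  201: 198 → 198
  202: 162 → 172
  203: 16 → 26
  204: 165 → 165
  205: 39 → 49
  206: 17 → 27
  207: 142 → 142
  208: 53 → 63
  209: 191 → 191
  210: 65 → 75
Record 202 has an error. The correct transformed value should be 162, not 172.

Step 1: Check each record against the rule
Step 2: Record 202 has price = 162
Step 3: Since 162 >= 104, the bonus should not have been applied
Step 4: Correct value = 162, but claimed value = 172
Conclusion: Record 202 has the error.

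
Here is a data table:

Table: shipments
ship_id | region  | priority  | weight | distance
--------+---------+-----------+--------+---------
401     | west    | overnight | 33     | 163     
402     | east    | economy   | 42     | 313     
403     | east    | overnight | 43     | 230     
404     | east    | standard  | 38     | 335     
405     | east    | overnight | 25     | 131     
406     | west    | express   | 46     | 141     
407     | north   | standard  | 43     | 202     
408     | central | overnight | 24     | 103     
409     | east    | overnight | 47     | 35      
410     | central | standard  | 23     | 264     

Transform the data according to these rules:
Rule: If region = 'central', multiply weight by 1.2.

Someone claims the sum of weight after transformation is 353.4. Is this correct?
No, the correct result is 373.4.

Step 1: Calculate the correct sum after transformation
Step 2: Apply multiplier 1.2 to records where region = 'central'
Step 3: Correct result = 373.4
Step 4: Claimed result = 353.4
Step 5: 373.4 ≠ 353.4
Conclusion: The claimed result is incorrect. The correct answer is 373.4.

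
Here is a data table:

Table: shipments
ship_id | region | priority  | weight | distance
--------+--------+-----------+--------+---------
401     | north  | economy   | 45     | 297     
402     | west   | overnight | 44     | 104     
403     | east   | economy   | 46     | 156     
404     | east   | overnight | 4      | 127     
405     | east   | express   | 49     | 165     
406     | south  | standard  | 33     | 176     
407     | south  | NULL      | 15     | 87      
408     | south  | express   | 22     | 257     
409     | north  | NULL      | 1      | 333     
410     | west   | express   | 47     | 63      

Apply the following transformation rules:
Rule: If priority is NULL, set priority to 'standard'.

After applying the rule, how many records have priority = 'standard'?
3

Step 1: Count records where priority IS NULL
Step 2: Found 2 records with NULL priority
Step 3: These records will have priority set to 'standard'
Step 4: Records already having priority = 'standard': 1
Step 5: Answer: 2 + 1 = 3 records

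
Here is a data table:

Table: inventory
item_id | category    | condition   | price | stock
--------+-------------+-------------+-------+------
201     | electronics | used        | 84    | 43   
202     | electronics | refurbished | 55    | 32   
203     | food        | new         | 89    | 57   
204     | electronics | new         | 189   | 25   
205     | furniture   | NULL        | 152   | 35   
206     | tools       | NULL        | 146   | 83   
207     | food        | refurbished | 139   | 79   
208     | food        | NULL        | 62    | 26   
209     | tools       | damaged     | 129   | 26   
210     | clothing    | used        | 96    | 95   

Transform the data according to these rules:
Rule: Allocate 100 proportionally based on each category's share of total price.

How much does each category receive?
clothing: 8.41, electronics: 28.75, food: 25.42, furniture: 13.32, tools: 24.1

Step 1: Calculate total price = 1141
Step 2: Calculate each category's proportion:
  clothing: 96/1141 = 8.41% → 8.41
  electronics: 328/1141 = 28.75% → 28.75
  food: 290/1141 = 25.42% → 25.42
  furniture: 152/1141 = 13.32% → 13.32
  tools: 275/1141 = 24.10% → 24.1
Step 3: Verify: sum of allocations ≈ 100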